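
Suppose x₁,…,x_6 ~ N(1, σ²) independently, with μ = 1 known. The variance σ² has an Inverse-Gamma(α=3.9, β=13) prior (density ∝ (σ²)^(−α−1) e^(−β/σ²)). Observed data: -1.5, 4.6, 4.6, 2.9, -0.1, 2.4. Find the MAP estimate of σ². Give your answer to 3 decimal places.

σ̂²_MAP = 4.111

Sum of squared deviations about the known mean: SS = (-1.5−1)² + (4.6−1)² + (4.6−1)² + (2.9−1)² + (-0.1−1)² + (2.4−1)² = 38.95.
The Normal likelihood contributes (σ²)^(−n/2) exp(−SS/(2σ²)), so the posterior is Inverse-Gamma(α + n/2, β + SS/2) = Inverse-Gamma(6.9, 32.475).
The mode of Inverse-Gamma(a, b) is b/(a+1) = 32.475/7.9 ≈ 4.111.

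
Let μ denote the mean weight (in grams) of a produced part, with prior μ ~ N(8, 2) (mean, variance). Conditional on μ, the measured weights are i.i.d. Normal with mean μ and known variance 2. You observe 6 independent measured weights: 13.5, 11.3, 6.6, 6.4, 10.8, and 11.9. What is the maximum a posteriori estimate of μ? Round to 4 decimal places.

n = 6; x̄ = (13.5 + 11.3 + 6.6 + 6.4 + 10.8 + 11.9)/6 = 60.5/6 = 121/12 ≈ 10.0833.
For a Normal prior and Normal likelihood with known variance, the posterior is Normal; its mode equals its mean, the precision-weighted average.
Prior precision 1/σ₀² = 1/2 = 0.5; data precision n/σ² = 6/2 = 3.
μ̂ = (0.5·8 + 3·(121/12)) / (0.5 + 3) = 34.25/3.5 = 137/14 ≈ 9.7857.

μ̂_MAP = 9.7857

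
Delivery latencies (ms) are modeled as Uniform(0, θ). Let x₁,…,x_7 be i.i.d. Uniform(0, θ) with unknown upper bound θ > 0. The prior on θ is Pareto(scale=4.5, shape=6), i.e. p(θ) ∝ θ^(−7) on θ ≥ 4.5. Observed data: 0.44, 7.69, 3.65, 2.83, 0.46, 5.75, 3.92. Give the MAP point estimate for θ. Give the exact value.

The Uniform(0, θ) likelihood is θ^(−n) for θ ≥ max(xᵢ), zero otherwise. Here max(xᵢ) = 7.69.
Posterior ∝ θ^(−7) · θ^(−7) = θ^(−14) on θ ≥ max(4.5, 7.69) = 7.69.
This density is strictly decreasing in θ, so the posterior mode lies at the lower boundary of the support.

θ̂_MAP = 7.69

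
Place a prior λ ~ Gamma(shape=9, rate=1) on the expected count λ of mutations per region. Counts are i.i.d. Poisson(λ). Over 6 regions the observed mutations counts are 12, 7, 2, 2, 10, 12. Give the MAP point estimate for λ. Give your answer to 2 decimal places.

Σxᵢ = 12+7+2+2+10+12 = 45, with n = 6.
Posterior ∝ λ^8e^(−1λ) · λ^45e^(−6λ) = λ^53e^(−7λ), i.e. Gamma(shape=54, rate=7).
The mode of a Gamma(a, b) with a ≥ 1 (shape–rate) is (a−1)/b = 53/7 ≈ 7.57.

λ̂_MAP = 7.57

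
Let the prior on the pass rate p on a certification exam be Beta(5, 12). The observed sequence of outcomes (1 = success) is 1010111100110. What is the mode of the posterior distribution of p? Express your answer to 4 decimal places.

p̂_MAP = 0.4286

Prior: Beta(5, 12).
Data: 8 successes in 13 trials (from the sequence). The binomial likelihood contributes p^8(1−p)^5, so the posterior is Beta(5+8, 12+5) = Beta(13, 17).
For Beta(a, b) with a, b > 1 the mode is (a−1)/(a+b−2) = 12/28 ≈ 0.4286.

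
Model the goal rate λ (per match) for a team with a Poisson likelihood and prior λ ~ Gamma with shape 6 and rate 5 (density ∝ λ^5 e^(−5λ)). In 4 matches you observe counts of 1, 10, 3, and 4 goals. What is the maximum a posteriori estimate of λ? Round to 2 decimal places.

λ̂_MAP = 2.56

Σxᵢ = 1+10+3+4 = 18, with n = 4.
Posterior ∝ λ^5e^(−5λ) · λ^18e^(−4λ) = λ^23e^(−9λ), i.e. Gamma(shape=24, rate=9).
The mode of a Gamma(a, b) with a ≥ 1 (shape–rate) is (a−1)/b = 23/9 ≈ 2.56.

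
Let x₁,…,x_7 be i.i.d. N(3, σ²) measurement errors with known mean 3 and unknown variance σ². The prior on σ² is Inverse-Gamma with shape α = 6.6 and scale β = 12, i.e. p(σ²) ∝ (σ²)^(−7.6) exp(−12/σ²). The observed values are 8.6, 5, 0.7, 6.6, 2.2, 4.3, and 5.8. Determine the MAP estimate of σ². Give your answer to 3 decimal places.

Sum of squared deviations about the known mean: SS = (8.6−3)² + (5−3)² + (0.7−3)² + (6.6−3)² + (2.2−3)² + (4.3−3)² + (5.8−3)² = 63.78.
The Normal likelihood contributes (σ²)^(−n/2) exp(−SS/(2σ²)), so the posterior is Inverse-Gamma(α + n/2, β + SS/2) = Inverse-Gamma(10.1, 43.89).
The mode of Inverse-Gamma(a, b) is b/(a+1) = 43.89/11.1 ≈ 3.954.

σ̂²_MAP = 3.954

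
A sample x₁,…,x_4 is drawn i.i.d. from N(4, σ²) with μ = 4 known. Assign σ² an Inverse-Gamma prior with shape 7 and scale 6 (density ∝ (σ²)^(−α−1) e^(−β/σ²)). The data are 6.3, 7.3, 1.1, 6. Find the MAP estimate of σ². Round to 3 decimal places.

σ̂²_MAP = 2.030

Sum of squared deviations about the known mean: SS = (6.3−4)² + (7.3−4)² + (1.1−4)² + (6−4)² = 28.59.
The Normal likelihood contributes (σ²)^(−n/2) exp(−SS/(2σ²)), so the posterior is Inverse-Gamma(α + n/2, β + SS/2) = Inverse-Gamma(9, 20.295).
The mode of Inverse-Gamma(a, b) is b/(a+1) = 20.295/10 ≈ 2.030.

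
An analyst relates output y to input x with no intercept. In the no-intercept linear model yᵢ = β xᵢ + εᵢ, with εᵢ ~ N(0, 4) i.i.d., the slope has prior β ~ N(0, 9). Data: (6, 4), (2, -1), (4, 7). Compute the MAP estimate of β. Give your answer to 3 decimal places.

log p(β | y) = −Σ(yᵢ − βxᵢ)²/(2·4) − β²/(2·9) + const.
Setting the derivative to zero: Σxᵢ(yᵢ − βxᵢ)/4 − β/9 = 0, so β = Σxᵢyᵢ / (Σxᵢ² + σ²/τ²).
Σxᵢyᵢ = 6·4 + 2·(-1) + 4·7 = 50; Σxᵢ² = 56; σ²/τ² = 4/9.
β̂_MAP = 50 / (56 + 4/9) = 50/(508/9) = 225/254 ≈ 0.886.

β̂_MAP = 0.886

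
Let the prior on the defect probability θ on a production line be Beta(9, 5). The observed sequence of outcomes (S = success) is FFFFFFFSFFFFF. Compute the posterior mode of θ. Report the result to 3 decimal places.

Prior: Beta(9, 5).
Data: 1 success in 13 trials (from the sequence). The binomial likelihood contributes θ(1−θ)^12, so the posterior is Beta(9+1, 5+12) = Beta(10, 17).
For Beta(a, b) with a, b > 1 the mode is (a−1)/(a+b−2) = 9/25 ≈ 0.360.

θ̂_MAP = 0.360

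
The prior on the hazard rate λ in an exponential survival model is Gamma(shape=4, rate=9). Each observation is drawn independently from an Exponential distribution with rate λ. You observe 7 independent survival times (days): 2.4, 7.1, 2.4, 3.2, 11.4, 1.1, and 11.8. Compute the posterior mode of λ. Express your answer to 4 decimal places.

The Exponential(rate=λ) likelihood is ∝ λ^n e^(−λΣtᵢ). Here n = 7 and Σtᵢ = 2.4 + 7.1 + 2.4 + 3.2 + 11.4 + 1.1 + 11.8 = 39.4.
Posterior ∝ λ^3e^(−9λ) · λ^7e^(−39.4λ) = λ^10e^(−48.4λ), i.e. Gamma(11, 48.4).
Mode = (a−1)/b = 10/48.4 ≈ 0.2066.

λ̂_MAP = 0.2066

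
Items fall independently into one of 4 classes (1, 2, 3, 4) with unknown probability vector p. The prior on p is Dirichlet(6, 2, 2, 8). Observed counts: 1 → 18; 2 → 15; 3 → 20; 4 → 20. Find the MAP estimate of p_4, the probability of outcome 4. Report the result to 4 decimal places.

The posterior is Dirichlet(αᵢ + nᵢ) = Dirichlet(24, 17, 22, 28).
For a Dirichlet(a₁,…,a_K) with all aᵢ > 1, the mode has j-th component (aⱼ − 1)/(Σaᵢ − K).
Here Σaᵢ = 91 and K = 4, so p_4 = (28 − 1)/(91 − 4) = 27/87 ≈ 0.3103.

MAP estimate: 0.3103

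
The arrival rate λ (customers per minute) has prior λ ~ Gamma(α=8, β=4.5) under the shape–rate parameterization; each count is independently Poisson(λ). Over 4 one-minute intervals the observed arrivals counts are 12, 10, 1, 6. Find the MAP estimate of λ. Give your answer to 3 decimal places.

Σxᵢ = 12+10+1+6 = 29, with n = 4.
Posterior ∝ λ^7e^(−4.5λ) · λ^29e^(−4λ) = λ^36e^(−8.5λ), i.e. Gamma(shape=37, rate=8.5).
The mode of a Gamma(a, b) with a ≥ 1 (shape–rate) is (a−1)/b = 36/8.5 ≈ 4.235.

λ̂_MAP = 4.235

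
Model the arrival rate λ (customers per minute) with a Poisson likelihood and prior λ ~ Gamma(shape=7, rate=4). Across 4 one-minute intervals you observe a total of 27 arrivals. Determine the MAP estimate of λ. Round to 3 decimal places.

λ̂_MAP = 4.125

Σxᵢ = 27, n = 4.
Posterior ∝ λ^6e^(−4λ) · λ^27e^(−4λ) = λ^33e^(−8λ), i.e. Gamma(shape=34, rate=8).
The mode of a Gamma(a, b) with a ≥ 1 (shape–rate) is (a−1)/b = 33/8 ≈ 4.125.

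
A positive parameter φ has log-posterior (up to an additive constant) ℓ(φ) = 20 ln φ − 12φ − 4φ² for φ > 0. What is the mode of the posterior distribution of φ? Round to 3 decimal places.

φ̂_MAP = 1.000

ℓ'(φ) = 20/φ − 12 − 8φ. Setting this to zero and multiplying by φ: 8φ² + 12φ − 20 = 0.
φ = (−12 + √(12² + 4·8·20)) / (2·8) = (−12 + √784) / 16 = (−12 + 28)/16 = 1.
ℓ''(φ) = −20/φ² − 8 < 0, confirming a maximum.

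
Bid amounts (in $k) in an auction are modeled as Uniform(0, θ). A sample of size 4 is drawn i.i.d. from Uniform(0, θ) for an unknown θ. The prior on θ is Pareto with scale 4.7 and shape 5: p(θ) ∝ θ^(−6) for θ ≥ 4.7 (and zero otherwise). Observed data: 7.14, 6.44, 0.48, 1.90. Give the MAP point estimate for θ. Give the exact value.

θ̂_MAP = 7.14

The Uniform(0, θ) likelihood is θ^(−n) for θ ≥ max(xᵢ), zero otherwise. Here max(xᵢ) = 7.14.
Posterior ∝ θ^(−6) · θ^(−4) = θ^(−10) on θ ≥ max(4.7, 7.14) = 7.14.
This density is strictly decreasing in θ, so the posterior mode lies at the lower boundary of the support.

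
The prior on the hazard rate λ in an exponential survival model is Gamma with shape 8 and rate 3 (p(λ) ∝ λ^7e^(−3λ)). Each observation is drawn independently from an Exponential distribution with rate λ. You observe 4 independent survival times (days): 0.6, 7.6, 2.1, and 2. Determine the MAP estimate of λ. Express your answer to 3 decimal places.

The Exponential(rate=λ) likelihood is ∝ λ^n e^(−λΣtᵢ). Here n = 4 and Σtᵢ = 0.6 + 7.6 + 2.1 + 2 = 12.3.
Posterior ∝ λ^7e^(−3λ) · λ^4e^(−12.3λ) = λ^11e^(−15.3λ), i.e. Gamma(12, 15.3).
Mode = (a−1)/b = 11/15.3 ≈ 0.719.

λ̂_MAP = 0.719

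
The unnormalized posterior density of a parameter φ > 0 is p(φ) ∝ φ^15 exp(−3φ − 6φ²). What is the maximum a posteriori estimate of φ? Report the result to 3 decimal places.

φ̂_MAP = 1.000

ℓ'(φ) = 15/φ − 3 − 12φ. Setting this to zero and multiplying by φ: 12φ² + 3φ − 15 = 0.
φ = (−3 + √(3² + 4·12·15)) / (2·12) = (−3 + √729) / 24 = (−3 + 27)/24 = 1.
ℓ''(φ) = −15/φ² − 12 < 0, confirming a maximum.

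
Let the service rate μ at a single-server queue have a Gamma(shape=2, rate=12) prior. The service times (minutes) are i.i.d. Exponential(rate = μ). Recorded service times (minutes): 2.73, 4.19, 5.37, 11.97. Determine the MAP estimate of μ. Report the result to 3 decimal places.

The Exponential(rate=μ) likelihood is ∝ μ^n e^(−μΣtᵢ). Here n = 4 and Σtᵢ = 2.73 + 4.19 + 5.37 + 11.97 = 24.26.
Posterior ∝ μe^(−12μ) · μ^4e^(−24.26μ) = μ^5e^(−36.26μ), i.e. Gamma(6, 36.26).
Mode = (a−1)/b = 5/36.26 ≈ 0.138.

μ̂_MAP = 0.138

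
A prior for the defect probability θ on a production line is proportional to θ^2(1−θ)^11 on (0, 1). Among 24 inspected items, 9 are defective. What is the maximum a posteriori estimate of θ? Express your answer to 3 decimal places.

θ̂_MAP = 0.297

The prior density ∝ θ^2(1−θ)^11 is the kernel of Beta(3, 12).
Data: 9 successes in 24 trials. The binomial likelihood contributes θ^9(1−θ)^15, so the posterior is Beta(3+9, 12+15) = Beta(12, 27).
For Beta(a, b) with a, b > 1 the mode is (a−1)/(a+b−2) = 11/37 ≈ 0.297.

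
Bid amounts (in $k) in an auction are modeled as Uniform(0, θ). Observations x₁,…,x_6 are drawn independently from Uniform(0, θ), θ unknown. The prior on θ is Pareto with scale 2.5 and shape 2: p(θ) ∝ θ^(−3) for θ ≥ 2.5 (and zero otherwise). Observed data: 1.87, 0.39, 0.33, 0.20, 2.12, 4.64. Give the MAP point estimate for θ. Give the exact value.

θ̂_MAP = 4.64

The Uniform(0, θ) likelihood is θ^(−n) for θ ≥ max(xᵢ), zero otherwise. Here max(xᵢ) = 4.64.
Posterior ∝ θ^(−3) · θ^(−6) = θ^(−9) on θ ≥ max(2.5, 4.64) = 4.64.
This density is strictly decreasing in θ, so the posterior mode lies at the lower boundary of the support.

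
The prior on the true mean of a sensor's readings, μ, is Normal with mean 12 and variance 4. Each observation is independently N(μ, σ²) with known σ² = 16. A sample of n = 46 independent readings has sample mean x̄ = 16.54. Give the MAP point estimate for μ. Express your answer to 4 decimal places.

n = 46, x̄ = 16.54.
For a Normal prior and Normal likelihood with known variance, the posterior is Normal; its mode equals its mean, the precision-weighted average.
Prior precision 1/σ₀² = 1/4 = 0.25; data precision n/σ² = 46/16 = 2.875.
μ̂ = (0.25·12 + 2.875·16.54) / (0.25 + 2.875) = 50.5525/3.125 = 16.1768.

μ̂_MAP = 16.1768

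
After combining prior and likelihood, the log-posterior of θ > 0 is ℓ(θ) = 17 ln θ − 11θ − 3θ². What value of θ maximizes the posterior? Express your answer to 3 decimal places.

ℓ'(θ) = 17/θ − 11 − 6θ. Setting this to zero and multiplying by θ: 6θ² + 11θ − 17 = 0.
θ = (−11 + √(11² + 4·6·17)) / (2·6) = (−11 + √529) / 12 = (−11 + 23)/12 = 1.
ℓ''(θ) = −17/θ² − 6 < 0, confirming a maximum.

θ̂_MAP = 1.000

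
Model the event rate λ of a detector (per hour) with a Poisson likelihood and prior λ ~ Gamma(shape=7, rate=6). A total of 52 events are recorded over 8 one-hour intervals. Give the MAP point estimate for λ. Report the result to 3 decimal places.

Σxᵢ = 52, n = 8.
Posterior ∝ λ^6e^(−6λ) · λ^52e^(−8λ) = λ^58e^(−14λ), i.e. Gamma(shape=59, rate=14).
The mode of a Gamma(a, b) with a ≥ 1 (shape–rate) is (a−1)/b = 58/14 ≈ 4.143.

λ̂_MAP = 4.143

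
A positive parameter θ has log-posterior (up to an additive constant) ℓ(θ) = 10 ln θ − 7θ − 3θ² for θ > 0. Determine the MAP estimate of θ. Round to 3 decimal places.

θ̂_MAP = 0.833

ℓ'(θ) = 10/θ − 7 − 6θ. Setting this to zero and multiplying by θ: 6θ² + 7θ − 10 = 0.
θ = (−7 + √(7² + 4·6·10)) / (2·6) = (−7 + √289) / 12 = (−7 + 17)/12 = 5/6.
ℓ''(θ) = −10/θ² − 6 < 0, confirming a maximum.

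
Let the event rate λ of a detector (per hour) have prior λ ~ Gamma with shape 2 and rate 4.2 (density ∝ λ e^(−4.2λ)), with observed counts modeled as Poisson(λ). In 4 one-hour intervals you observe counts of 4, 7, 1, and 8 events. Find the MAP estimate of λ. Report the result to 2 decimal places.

Σxᵢ = 4+7+1+8 = 20, with n = 4.
Posterior ∝ λe^(−4.2λ) · λ^20e^(−4λ) = λ^21e^(−8.2λ), i.e. Gamma(shape=22, rate=8.2).
The mode of a Gamma(a, b) with a ≥ 1 (shape–rate) is (a−1)/b = 21/8.2 ≈ 2.56.

λ̂_MAP = 2.56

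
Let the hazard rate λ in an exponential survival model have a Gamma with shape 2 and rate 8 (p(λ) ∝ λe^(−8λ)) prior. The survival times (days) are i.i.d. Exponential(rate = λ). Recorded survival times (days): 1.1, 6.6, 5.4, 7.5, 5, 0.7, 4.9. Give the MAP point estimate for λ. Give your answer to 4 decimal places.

The Exponential(rate=λ) likelihood is ∝ λ^n e^(−λΣtᵢ). Here n = 7 and Σtᵢ = 1.1 + 6.6 + 5.4 + 7.5 + 5 + 0.7 + 4.9 = 31.2.
Posterior ∝ λe^(−8λ) · λ^7e^(−31.2λ) = λ^8e^(−39.2λ), i.e. Gamma(9, 39.2).
Mode = (a−1)/b = 8/39.2 ≈ 0.2041.

λ̂_MAP = 0.2041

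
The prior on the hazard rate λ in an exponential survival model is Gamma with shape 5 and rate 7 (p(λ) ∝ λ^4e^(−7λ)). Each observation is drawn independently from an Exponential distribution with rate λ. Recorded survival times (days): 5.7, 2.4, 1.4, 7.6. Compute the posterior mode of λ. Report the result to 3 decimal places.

The Exponential(rate=λ) likelihood is ∝ λ^n e^(−λΣtᵢ). Here n = 4 and Σtᵢ = 5.7 + 2.4 + 1.4 + 7.6 = 17.1.
Posterior ∝ λ^4e^(−7λ) · λ^4e^(−17.1λ) = λ^8e^(−24.1λ), i.e. Gamma(9, 24.1).
Mode = (a−1)/b = 8/24.1 ≈ 0.332.

λ̂_MAP = 0.332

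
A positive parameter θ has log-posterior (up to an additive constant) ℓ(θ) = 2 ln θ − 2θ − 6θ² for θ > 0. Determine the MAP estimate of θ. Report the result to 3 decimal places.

θ̂_MAP = 0.333

ℓ'(θ) = 2/θ − 2 − 12θ. Setting this to zero and multiplying by θ: 12θ² + 2θ − 2 = 0.
θ = (−2 + √(2² + 4·12·2)) / (2·12) = (−2 + √100) / 24 = (−2 + 10)/24 = 1/3.
ℓ''(θ) = −2/θ² − 12 < 0, confirming a maximum.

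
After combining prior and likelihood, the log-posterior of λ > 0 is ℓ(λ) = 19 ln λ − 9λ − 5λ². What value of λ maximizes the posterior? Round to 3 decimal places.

ℓ'(λ) = 19/λ − 9 − 10λ. Setting this to zero and multiplying by λ: 10λ² + 9λ − 19 = 0.
λ = (−9 + √(9² + 4·10·19)) / (2·10) = (−9 + √841) / 20 = (−9 + 29)/20 = 1.
ℓ''(λ) = −19/λ² − 10 < 0, confirming a maximum.

λ̂_MAP = 1.000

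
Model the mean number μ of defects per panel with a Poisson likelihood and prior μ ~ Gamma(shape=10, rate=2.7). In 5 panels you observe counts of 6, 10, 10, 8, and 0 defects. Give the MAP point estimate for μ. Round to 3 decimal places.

μ̂_MAP = 5.584

Σxᵢ = 6+10+10+8+0 = 34, with n = 5.
Posterior ∝ μ^9e^(−2.7μ) · μ^34e^(−5μ) = μ^43e^(−7.7μ), i.e. Gamma(shape=44, rate=7.7).
The mode of a Gamma(a, b) with a ≥ 1 (shape–rate) is (a−1)/b = 43/7.7 ≈ 5.584.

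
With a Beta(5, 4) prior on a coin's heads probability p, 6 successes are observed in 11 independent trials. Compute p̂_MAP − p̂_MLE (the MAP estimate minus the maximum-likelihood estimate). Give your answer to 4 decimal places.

Posterior is Beta(11, 9); MAP = (11−1)/(20−2) = 10/18 ≈ 0.55556.
MLE ignores the prior: p̂_MLE = k/n = 6/11 ≈ 0.54545.
Difference = 10/18 − 6/11 = 1/99 ≈ 0.0101.

MAP − MLE = 0.0101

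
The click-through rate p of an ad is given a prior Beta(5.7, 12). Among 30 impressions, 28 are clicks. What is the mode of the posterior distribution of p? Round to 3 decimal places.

p̂_MAP = 0.716

Prior: Beta(5.7, 12).
Data: 28 successes in 30 trials. The binomial likelihood contributes p^28(1−p)^2, so the posterior is Beta(5.7+28, 12+2) = Beta(33.7, 14).
For Beta(a, b) with a, b > 1 the mode is (a−1)/(a+b−2) = 32.7/45.7 ≈ 0.716.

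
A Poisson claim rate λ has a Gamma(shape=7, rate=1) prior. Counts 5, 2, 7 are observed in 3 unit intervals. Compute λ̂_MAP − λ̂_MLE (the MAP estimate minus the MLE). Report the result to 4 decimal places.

MAP − MLE = 0.3333

Σxᵢ = 14. Posterior is Gamma(21, 4); MAP = (21−1)/4 = 20/4 ≈ 5.00000.
MLE = x̄ = 14/3 ≈ 4.66667.
Difference = 20/4 − 14/3 = 1/3 ≈ 0.3333.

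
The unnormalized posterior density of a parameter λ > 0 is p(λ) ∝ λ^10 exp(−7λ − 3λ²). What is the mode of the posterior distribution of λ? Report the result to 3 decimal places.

ℓ'(λ) = 10/λ − 7 − 6λ. Setting this to zero and multiplying by λ: 6λ² + 7λ − 10 = 0.
λ = (−7 + √(7² + 4·6·10)) / (2·6) = (−7 + √289) / 12 = (−7 + 17)/12 = 5/6.
ℓ''(λ) = −10/λ² − 6 < 0, confirming a maximum.

λ̂_MAP = 0.833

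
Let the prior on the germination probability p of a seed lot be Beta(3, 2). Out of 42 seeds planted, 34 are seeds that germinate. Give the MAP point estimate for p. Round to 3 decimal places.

Prior: Beta(3, 2).
Data: 34 successes in 42 trials. The binomial likelihood contributes p^34(1−p)^8, so the posterior is Beta(3+34, 2+8) = Beta(37, 10).
For Beta(a, b) with a, b > 1 the mode is (a−1)/(a+b−2) = 36/45 ≈ 0.800.

p̂_MAP = 0.800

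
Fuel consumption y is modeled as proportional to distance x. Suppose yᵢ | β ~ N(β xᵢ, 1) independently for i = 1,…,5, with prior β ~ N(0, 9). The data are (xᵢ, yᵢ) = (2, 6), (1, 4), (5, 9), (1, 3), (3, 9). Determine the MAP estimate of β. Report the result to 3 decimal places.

β̂_MAP = 2.269

log p(β | y) = −Σ(yᵢ − βxᵢ)²/(2·1) − β²/(2·9) + const.
Setting the derivative to zero: Σxᵢ(yᵢ − βxᵢ)/1 − β/9 = 0, so β = Σxᵢyᵢ / (Σxᵢ² + σ²/τ²).
Σxᵢyᵢ = 2·6 + 1·4 + 5·9 + 1·3 + 3·9 = 91; Σxᵢ² = 40; σ²/τ² = 1/9.
β̂_MAP = 91 / (40 + 1/9) = 91/(361/9) = 819/361 ≈ 2.269.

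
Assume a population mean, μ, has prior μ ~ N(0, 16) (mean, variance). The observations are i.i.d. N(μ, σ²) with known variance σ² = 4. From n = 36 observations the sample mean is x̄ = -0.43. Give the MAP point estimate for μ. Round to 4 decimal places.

μ̂_MAP = -0.4270

n = 36, x̄ = -0.43.
For a Normal prior and Normal likelihood with known variance, the posterior is Normal; its mode equals its mean, the precision-weighted average.
Prior precision 1/σ₀² = 1/16 = 0.0625; data precision n/σ² = 36/4 = 9.
μ̂ = (0.0625·0 + 9·(-0.43)) / (0.0625 + 9) = (-3.87)/9.0625 = -1548/3625 ≈ -0.4270.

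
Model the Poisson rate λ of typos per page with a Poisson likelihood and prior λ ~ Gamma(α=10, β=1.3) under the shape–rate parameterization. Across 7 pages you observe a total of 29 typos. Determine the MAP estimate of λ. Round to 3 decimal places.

λ̂_MAP = 4.578

Σxᵢ = 29, n = 7.
Posterior ∝ λ^9e^(−1.3λ) · λ^29e^(−7λ) = λ^38e^(−8.3λ), i.e. Gamma(shape=39, rate=8.3).
The mode of a Gamma(a, b) with a ≥ 1 (shape–rate) is (a−1)/b = 38/8.3 ≈ 4.578.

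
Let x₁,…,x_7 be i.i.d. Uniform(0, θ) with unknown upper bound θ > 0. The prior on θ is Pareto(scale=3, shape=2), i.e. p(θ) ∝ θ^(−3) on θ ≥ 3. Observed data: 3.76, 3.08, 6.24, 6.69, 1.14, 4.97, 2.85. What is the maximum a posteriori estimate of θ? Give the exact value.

θ̂_MAP = 6.69

The Uniform(0, θ) likelihood is θ^(−n) for θ ≥ max(xᵢ), zero otherwise. Here max(xᵢ) = 6.69.
Posterior ∝ θ^(−3) · θ^(−7) = θ^(−10) on θ ≥ max(3, 6.69) = 6.69.
This density is strictly decreasing in θ, so the posterior mode lies at the lower boundary of the support.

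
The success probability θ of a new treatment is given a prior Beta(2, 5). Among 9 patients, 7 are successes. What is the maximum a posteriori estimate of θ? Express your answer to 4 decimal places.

Prior: Beta(2, 5).
Data: 7 successes in 9 trials. The binomial likelihood contributes θ^7(1−θ)^2, so the posterior is Beta(2+7, 5+2) = Beta(9, 7).
For Beta(a, b) with a, b > 1 the mode is (a−1)/(a+b−2) = 8/14 ≈ 0.5714.

θ̂_MAP = 0.5714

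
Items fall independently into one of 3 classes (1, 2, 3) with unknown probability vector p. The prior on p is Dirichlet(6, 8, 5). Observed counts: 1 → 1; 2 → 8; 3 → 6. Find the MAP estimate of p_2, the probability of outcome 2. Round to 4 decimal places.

MAP estimate: 0.4839

The posterior is Dirichlet(αᵢ + nᵢ) = Dirichlet(7, 16, 11).
For a Dirichlet(a₁,…,a_K) with all aᵢ > 1, the mode has j-th component (aⱼ − 1)/(Σaᵢ − K).
Here Σaᵢ = 34 and K = 3, so p_2 = (16 − 1)/(34 − 3) = 15/31 ≈ 0.4839.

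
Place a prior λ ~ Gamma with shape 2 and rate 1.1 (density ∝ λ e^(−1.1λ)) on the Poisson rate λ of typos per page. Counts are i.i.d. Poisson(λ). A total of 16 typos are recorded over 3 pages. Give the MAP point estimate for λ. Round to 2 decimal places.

λ̂_MAP = 4.15

Σxᵢ = 16, n = 3.
Posterior ∝ λe^(−1.1λ) · λ^16e^(−3λ) = λ^17e^(−4.1λ), i.e. Gamma(shape=18, rate=4.1).
The mode of a Gamma(a, b) with a ≥ 1 (shape–rate) is (a−1)/b = 17/4.1 ≈ 4.15.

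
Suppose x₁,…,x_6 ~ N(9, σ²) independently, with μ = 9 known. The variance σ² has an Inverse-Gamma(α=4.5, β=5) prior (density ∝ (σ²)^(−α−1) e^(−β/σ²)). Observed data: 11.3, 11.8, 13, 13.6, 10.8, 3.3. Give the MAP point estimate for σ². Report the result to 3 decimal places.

σ̂²_MAP = 5.648

Sum of squared deviations about the known mean: SS = (11.3−9)² + (11.8−9)² + (13−9)² + (13.6−9)² + (10.8−9)² + (3.3−9)² = 86.02.
The Normal likelihood contributes (σ²)^(−n/2) exp(−SS/(2σ²)), so the posterior is Inverse-Gamma(α + n/2, β + SS/2) = Inverse-Gamma(7.5, 48.01).
The mode of Inverse-Gamma(a, b) is b/(a+1) = 48.01/8.5 ≈ 5.648.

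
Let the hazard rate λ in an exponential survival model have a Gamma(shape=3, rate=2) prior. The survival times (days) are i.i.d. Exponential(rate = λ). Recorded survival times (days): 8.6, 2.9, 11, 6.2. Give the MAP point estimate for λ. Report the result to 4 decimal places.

The Exponential(rate=λ) likelihood is ∝ λ^n e^(−λΣtᵢ). Here n = 4 and Σtᵢ = 8.6 + 2.9 + 11 + 6.2 = 28.7.
Posterior ∝ λ^2e^(−2λ) · λ^4e^(−28.7λ) = λ^6e^(−30.7λ), i.e. Gamma(7, 30.7).
Mode = (a−1)/b = 6/30.7 ≈ 0.1954.

λ̂_MAP = 0.1954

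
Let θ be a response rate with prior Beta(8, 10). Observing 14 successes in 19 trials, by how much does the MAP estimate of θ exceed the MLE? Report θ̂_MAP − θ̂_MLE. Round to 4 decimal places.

MAP − MLE = -0.1368

Posterior is Beta(22, 15); MAP = (22−1)/(37−2) = 21/35 ≈ 0.60000.
MLE ignores the prior: θ̂_MLE = k/n = 14/19 ≈ 0.73684.
Difference = 21/35 − 14/19 = -13/95 ≈ -0.1368.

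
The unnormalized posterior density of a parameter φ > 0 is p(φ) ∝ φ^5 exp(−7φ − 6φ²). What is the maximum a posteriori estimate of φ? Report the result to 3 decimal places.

ℓ'(φ) = 5/φ − 7 − 12φ. Setting this to zero and multiplying by φ: 12φ² + 7φ − 5 = 0.
φ = (−7 + √(7² + 4·12·5)) / (2·12) = (−7 + √289) / 24 = (−7 + 17)/24 = 5/12.
ℓ''(φ) = −5/φ² − 12 < 0, confirming a maximum.

φ̂_MAP = 0.417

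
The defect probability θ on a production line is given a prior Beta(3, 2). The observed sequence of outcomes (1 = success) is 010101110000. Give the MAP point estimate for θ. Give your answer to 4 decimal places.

Prior: Beta(3, 2).
Data: 5 successes in 12 trials (from the sequence). The binomial likelihood contributes θ^5(1−θ)^7, so the posterior is Beta(3+5, 2+7) = Beta(8, 9).
For Beta(a, b) with a, b > 1 the mode is (a−1)/(a+b−2) = 7/15 ≈ 0.4667.

θ̂_MAP = 0.4667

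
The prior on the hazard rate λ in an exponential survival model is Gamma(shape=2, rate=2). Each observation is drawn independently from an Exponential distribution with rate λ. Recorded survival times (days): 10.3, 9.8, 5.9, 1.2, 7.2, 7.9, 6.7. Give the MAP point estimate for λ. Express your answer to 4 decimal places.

λ̂_MAP = 0.1569

The Exponential(rate=λ) likelihood is ∝ λ^n e^(−λΣtᵢ). Here n = 7 and Σtᵢ = 10.3 + 9.8 + 5.9 + 1.2 + 7.2 + 7.9 + 6.7 = 49.
Posterior ∝ λe^(−2λ) · λ^7e^(−49λ) = λ^8e^(−51λ), i.e. Gamma(9, 51).
Mode = (a−1)/b = 8/51 ≈ 0.1569.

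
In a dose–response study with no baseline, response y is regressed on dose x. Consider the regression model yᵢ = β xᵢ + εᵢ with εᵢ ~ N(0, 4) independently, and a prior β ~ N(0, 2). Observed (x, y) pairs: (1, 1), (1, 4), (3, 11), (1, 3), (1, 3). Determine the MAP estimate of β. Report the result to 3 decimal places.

β̂_MAP = 2.933

log p(β | y) = −Σ(yᵢ − βxᵢ)²/(2·4) − β²/(2·2) + const.
Setting the derivative to zero: Σxᵢ(yᵢ − βxᵢ)/4 − β/2 = 0, so β = Σxᵢyᵢ / (Σxᵢ² + σ²/τ²).
Σxᵢyᵢ = 1·1 + 1·4 + 3·11 + 1·3 + 1·3 = 44; Σxᵢ² = 13; σ²/τ² = 2.
β̂_MAP = 44 / (13 + 2) = 44/15 ≈ 2.933.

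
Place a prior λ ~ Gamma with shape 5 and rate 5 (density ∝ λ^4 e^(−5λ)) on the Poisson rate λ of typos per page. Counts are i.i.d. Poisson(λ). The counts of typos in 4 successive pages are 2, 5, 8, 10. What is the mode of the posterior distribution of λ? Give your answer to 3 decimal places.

λ̂_MAP = 3.222

Σxᵢ = 2+5+8+10 = 25, with n = 4.
Posterior ∝ λ^4e^(−5λ) · λ^25e^(−4λ) = λ^29e^(−9λ), i.e. Gamma(shape=30, rate=9).
The mode of a Gamma(a, b) with a ≥ 1 (shape–rate) is (a−1)/b = 29/9 ≈ 3.222.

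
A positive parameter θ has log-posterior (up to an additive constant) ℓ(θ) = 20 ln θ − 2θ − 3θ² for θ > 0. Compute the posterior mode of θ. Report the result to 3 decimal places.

ℓ'(θ) = 20/θ − 2 − 6θ. Setting this to zero and multiplying by θ: 6θ² + 2θ − 20 = 0.
θ = (−2 + √(2² + 4·6·20)) / (2·6) = (−2 + √484) / 12 = (−2 + 22)/12 = 5/3.
ℓ''(θ) = −20/θ² − 6 < 0, confirming a maximum.

θ̂_MAP = 1.667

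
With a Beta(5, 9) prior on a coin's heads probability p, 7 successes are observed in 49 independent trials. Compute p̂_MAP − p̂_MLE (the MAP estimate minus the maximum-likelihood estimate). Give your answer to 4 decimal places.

Posterior is Beta(12, 51); MAP = (12−1)/(63−2) = 11/61 ≈ 0.18033.
MLE ignores the prior: p̂_MLE = k/n = 7/49 ≈ 0.14286.
Difference = 11/61 − 7/49 = 16/427 ≈ 0.0375.

MAP − MLE = 0.0375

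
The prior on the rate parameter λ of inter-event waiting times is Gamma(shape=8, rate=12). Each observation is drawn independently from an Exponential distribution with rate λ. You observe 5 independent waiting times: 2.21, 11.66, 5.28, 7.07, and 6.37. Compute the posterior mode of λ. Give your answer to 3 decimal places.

λ̂_MAP = 0.269

The Exponential(rate=λ) likelihood is ∝ λ^n e^(−λΣtᵢ). Here n = 5 and Σtᵢ = 2.21 + 11.66 + 5.28 + 7.07 + 6.37 = 32.59.
Posterior ∝ λ^7e^(−12λ) · λ^5e^(−32.59λ) = λ^12e^(−44.59λ), i.e. Gamma(13, 44.59).
Mode = (a−1)/b = 12/44.59 ≈ 0.269.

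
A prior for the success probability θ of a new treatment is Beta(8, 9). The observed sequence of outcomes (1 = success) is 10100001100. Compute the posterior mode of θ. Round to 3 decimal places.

Prior: Beta(8, 9).
Data: 4 successes in 11 trials (from the sequence). The binomial likelihood contributes θ^4(1−θ)^7, so the posterior is Beta(8+4, 9+7) = Beta(12, 16).
For Beta(a, b) with a, b > 1 the mode is (a−1)/(a+b−2) = 11/26 ≈ 0.423.

θ̂_MAP = 0.423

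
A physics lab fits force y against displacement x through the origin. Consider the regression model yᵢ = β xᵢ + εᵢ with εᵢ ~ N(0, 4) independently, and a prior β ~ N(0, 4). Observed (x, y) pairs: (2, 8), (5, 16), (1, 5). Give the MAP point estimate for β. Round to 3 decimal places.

log p(β | y) = −Σ(yᵢ − βxᵢ)²/(2·4) − β²/(2·4) + const.
Setting the derivative to zero: Σxᵢ(yᵢ − βxᵢ)/4 − β/4 = 0, so β = Σxᵢyᵢ / (Σxᵢ² + σ²/τ²).
Σxᵢyᵢ = 2·8 + 5·16 + 1·5 = 101; Σxᵢ² = 30; σ²/τ² = 1.
β̂_MAP = 101 / (30 + 1) = 101/31 ≈ 3.258.

β̂_MAP = 3.258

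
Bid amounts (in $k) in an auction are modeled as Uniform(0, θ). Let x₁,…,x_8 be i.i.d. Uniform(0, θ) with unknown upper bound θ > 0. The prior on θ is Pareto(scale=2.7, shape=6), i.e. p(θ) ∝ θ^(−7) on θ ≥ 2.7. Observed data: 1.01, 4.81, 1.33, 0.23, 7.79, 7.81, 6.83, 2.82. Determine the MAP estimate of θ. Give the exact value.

The Uniform(0, θ) likelihood is θ^(−n) for θ ≥ max(xᵢ), zero otherwise. Here max(xᵢ) = 7.81.
Posterior ∝ θ^(−7) · θ^(−8) = θ^(−15) on θ ≥ max(2.7, 7.81) = 7.81.
This density is strictly decreasing in θ, so the posterior mode lies at the lower boundary of the support.

θ̂_MAP = 7.81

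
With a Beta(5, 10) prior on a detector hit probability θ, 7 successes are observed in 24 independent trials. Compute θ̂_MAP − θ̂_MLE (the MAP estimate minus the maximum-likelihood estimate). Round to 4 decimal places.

MAP − MLE = 0.0056

Posterior is Beta(12, 27); MAP = (12−1)/(39−2) = 11/37 ≈ 0.29730.
MLE ignores the prior: θ̂_MLE = k/n = 7/24 ≈ 0.29167.
Difference = 11/37 − 7/24 = 5/888 ≈ 0.0056.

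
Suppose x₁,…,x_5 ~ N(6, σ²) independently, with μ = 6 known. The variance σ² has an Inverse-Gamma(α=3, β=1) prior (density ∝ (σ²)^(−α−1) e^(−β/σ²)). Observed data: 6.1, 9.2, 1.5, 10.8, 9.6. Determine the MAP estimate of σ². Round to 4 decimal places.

Sum of squared deviations about the known mean: SS = (6.1−6)² + (9.2−6)² + (1.5−6)² + (10.8−6)² + (9.6−6)² = 66.5.
The Normal likelihood contributes (σ²)^(−n/2) exp(−SS/(2σ²)), so the posterior is Inverse-Gamma(α + n/2, β + SS/2) = Inverse-Gamma(5.5, 34.25).
The mode of Inverse-Gamma(a, b) is b/(a+1) = 34.25/6.5 ≈ 5.2692.

σ̂²_MAP = 5.2692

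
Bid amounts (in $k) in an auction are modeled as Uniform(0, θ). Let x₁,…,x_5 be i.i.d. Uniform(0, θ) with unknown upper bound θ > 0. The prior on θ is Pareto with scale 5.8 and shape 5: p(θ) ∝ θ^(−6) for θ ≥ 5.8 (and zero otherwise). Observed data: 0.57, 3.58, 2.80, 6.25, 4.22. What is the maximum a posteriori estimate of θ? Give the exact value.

The Uniform(0, θ) likelihood is θ^(−n) for θ ≥ max(xᵢ), zero otherwise. Here max(xᵢ) = 6.25.
Posterior ∝ θ^(−6) · θ^(−5) = θ^(−11) on θ ≥ max(5.8, 6.25) = 6.25.
This density is strictly decreasing in θ, so the posterior mode lies at the lower boundary of the support.

θ̂_MAP = 6.25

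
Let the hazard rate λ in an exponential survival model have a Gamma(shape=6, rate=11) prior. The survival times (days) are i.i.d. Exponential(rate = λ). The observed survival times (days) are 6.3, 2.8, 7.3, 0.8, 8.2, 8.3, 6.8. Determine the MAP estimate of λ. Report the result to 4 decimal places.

The Exponential(rate=λ) likelihood is ∝ λ^n e^(−λΣtᵢ). Here n = 7 and Σtᵢ = 6.3 + 2.8 + 7.3 + 0.8 + 8.2 + 8.3 + 6.8 = 40.5.
Posterior ∝ λ^5e^(−11λ) · λ^7e^(−40.5λ) = λ^12e^(−51.5λ), i.e. Gamma(13, 51.5).
Mode = (a−1)/b = 12/51.5 ≈ 0.2330.

λ̂_MAP = 0.2330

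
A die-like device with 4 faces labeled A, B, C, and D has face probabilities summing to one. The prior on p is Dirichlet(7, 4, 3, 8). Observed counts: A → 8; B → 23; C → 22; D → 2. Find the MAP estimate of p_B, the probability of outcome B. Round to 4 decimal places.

The posterior is Dirichlet(αᵢ + nᵢ) = Dirichlet(15, 27, 25, 10).
For a Dirichlet(a₁,…,a_K) with all aᵢ > 1, the mode has j-th component (aⱼ − 1)/(Σaᵢ − K).
Here Σaᵢ = 77 and K = 4, so p_B = (27 − 1)/(77 − 4) = 26/73 ≈ 0.3562.

MAP estimate of p_B = 0.3562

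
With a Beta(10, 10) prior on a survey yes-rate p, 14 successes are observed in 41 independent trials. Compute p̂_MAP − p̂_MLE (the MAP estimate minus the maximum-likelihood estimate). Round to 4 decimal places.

MAP − MLE = 0.0484

Posterior is Beta(24, 37); MAP = (24−1)/(61−2) = 23/59 ≈ 0.38983.
MLE ignores the prior: p̂_MLE = k/n = 14/41 ≈ 0.34146.
Difference = 23/59 − 14/41 = 117/2419 ≈ 0.0484.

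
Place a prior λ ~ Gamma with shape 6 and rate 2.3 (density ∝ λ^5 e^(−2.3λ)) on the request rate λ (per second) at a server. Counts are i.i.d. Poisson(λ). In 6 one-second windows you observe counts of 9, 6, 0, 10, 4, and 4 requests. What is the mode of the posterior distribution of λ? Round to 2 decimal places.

Σxᵢ = 9+6+0+10+4+4 = 33, with n = 6.
Posterior ∝ λ^5e^(−2.3λ) · λ^33e^(−6λ) = λ^38e^(−8.3λ), i.e. Gamma(shape=39, rate=8.3).
The mode of a Gamma(a, b) with a ≥ 1 (shape–rate) is (a−1)/b = 38/8.3 ≈ 4.58.

λ̂_MAP = 4.58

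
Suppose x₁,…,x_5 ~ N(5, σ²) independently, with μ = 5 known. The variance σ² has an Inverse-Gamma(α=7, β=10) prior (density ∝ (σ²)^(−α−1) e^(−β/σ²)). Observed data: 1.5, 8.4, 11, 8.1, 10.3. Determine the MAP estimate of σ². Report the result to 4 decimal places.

Sum of squared deviations about the known mean: SS = (1.5−5)² + (8.4−5)² + (11−5)² + (8.1−5)² + (10.3−5)² = 97.51.
The Normal likelihood contributes (σ²)^(−n/2) exp(−SS/(2σ²)), so the posterior is Inverse-Gamma(α + n/2, β + SS/2) = Inverse-Gamma(9.5, 58.755).
The mode of Inverse-Gamma(a, b) is b/(a+1) = 58.755/10.5 ≈ 5.5957.

σ̂²_MAP = 5.5957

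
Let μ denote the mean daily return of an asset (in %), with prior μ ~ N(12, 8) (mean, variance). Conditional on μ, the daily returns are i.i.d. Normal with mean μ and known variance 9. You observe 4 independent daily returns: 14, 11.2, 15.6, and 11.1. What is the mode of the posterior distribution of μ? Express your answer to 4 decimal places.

μ̂_MAP = 12.7610

n = 4; x̄ = (14 + 11.2 + 15.6 + 11.1)/4 = 51.9/4 = 12.975.
For a Normal prior and Normal likelihood with known variance, the posterior is Normal; its mode equals its mean, the precision-weighted average.
Prior precision 1/σ₀² = 1/8 = 0.125; data precision n/σ² = 4/9.
μ̂ = (0.125·12 + (4/9)·12.975) / (0.125 + 4/9) = (109/15)/(41/72) = 2616/205 ≈ 12.7610.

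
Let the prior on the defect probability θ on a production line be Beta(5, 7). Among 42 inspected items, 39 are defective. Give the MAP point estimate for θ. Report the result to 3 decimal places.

Prior: Beta(5, 7).
Data: 39 successes in 42 trials. The binomial likelihood contributes θ^39(1−θ)^3, so the posterior is Beta(5+39, 7+3) = Beta(44, 10).
For Beta(a, b) with a, b > 1 the mode is (a−1)/(a+b−2) = 43/52 ≈ 0.827.

θ̂_MAP = 0.827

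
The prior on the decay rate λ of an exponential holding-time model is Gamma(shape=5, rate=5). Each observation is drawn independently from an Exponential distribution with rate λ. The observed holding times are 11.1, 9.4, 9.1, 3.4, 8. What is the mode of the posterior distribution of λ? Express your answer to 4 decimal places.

The Exponential(rate=λ) likelihood is ∝ λ^n e^(−λΣtᵢ). Here n = 5 and Σtᵢ = 11.1 + 9.4 + 9.1 + 3.4 + 8 = 41.
Posterior ∝ λ^4e^(−5λ) · λ^5e^(−41λ) = λ^9e^(−46λ), i.e. Gamma(10, 46).
Mode = (a−1)/b = 9/46 ≈ 0.1957.

λ̂_MAP = 0.1957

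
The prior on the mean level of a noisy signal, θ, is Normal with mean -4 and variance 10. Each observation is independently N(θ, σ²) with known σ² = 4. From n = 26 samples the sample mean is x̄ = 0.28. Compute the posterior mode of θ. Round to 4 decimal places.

n = 26, x̄ = 0.28.
For a Normal prior and Normal likelihood with known variance, the posterior is Normal; its mode equals its mean, the precision-weighted average.
Prior precision 1/σ₀² = 1/10 = 0.1; data precision n/σ² = 26/4 = 6.5.
θ̂ = (0.1·(-4) + 6.5·0.28) / (0.1 + 6.5) = 1.42/6.6 = 71/330 ≈ 0.2152.

θ̂_MAP = 0.2152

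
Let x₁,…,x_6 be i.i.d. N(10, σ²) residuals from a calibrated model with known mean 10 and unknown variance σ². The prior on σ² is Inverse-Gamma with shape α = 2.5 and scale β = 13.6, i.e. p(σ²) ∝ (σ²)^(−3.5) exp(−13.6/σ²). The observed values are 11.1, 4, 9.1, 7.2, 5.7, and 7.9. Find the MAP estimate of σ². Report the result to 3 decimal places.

σ̂²_MAP = 7.382

Sum of squared deviations about the known mean: SS = (11.1−10)² + (4−10)² + (9.1−10)² + (7.2−10)² + (5.7−10)² + (7.9−10)² = 68.76.
The Normal likelihood contributes (σ²)^(−n/2) exp(−SS/(2σ²)), so the posterior is Inverse-Gamma(α + n/2, β + SS/2) = Inverse-Gamma(5.5, 47.98).
The mode of Inverse-Gamma(a, b) is b/(a+1) = 47.98/6.5 ≈ 7.382.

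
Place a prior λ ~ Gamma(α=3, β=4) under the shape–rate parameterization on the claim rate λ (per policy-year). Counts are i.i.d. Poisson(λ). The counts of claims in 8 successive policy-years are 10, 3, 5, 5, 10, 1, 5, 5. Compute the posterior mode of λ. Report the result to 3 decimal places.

Σxᵢ = 10+3+5+5+10+1+5+5 = 44, with n = 8.
Posterior ∝ λ^2e^(−4λ) · λ^44e^(−8λ) = λ^46e^(−12λ), i.e. Gamma(shape=47, rate=12).
The mode of a Gamma(a, b) with a ≥ 1 (shape–rate) is (a−1)/b = 46/12 ≈ 3.833.

λ̂_MAP = 3.833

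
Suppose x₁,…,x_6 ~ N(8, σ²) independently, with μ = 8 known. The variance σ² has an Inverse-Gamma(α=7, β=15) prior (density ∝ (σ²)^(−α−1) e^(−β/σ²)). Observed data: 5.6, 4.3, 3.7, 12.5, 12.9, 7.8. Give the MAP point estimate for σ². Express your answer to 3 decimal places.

σ̂²_MAP = 5.102

Sum of squared deviations about the known mean: SS = (5.6−8)² + (4.3−8)² + (3.7−8)² + (12.5−8)² + (12.9−8)² + (7.8−8)² = 82.24.
The Normal likelihood contributes (σ²)^(−n/2) exp(−SS/(2σ²)), so the posterior is Inverse-Gamma(α + n/2, β + SS/2) = Inverse-Gamma(10, 56.12).
The mode of Inverse-Gamma(a, b) is b/(a+1) = 56.12/11 ≈ 5.102.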